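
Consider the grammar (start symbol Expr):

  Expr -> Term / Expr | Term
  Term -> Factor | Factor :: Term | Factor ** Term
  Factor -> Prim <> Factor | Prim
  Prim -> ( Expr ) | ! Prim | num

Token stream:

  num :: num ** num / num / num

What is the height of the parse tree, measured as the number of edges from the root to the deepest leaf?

6

[Expr [Term [Factor [Prim num]] :: [Term [Factor [Prim num]] ** [Term [Factor [Prim num]]]]] / [Expr [Term [Factor [Prim num]]] / [Expr [Term [Factor [Prim num]]]]]]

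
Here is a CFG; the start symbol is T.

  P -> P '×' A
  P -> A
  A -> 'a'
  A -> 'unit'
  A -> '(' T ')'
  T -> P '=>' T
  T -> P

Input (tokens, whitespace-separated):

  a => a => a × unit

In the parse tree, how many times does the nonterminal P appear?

4

[T [P [A a]] => [T [P [A a]] => [T [P [P [A a]] × [A unit]]]]]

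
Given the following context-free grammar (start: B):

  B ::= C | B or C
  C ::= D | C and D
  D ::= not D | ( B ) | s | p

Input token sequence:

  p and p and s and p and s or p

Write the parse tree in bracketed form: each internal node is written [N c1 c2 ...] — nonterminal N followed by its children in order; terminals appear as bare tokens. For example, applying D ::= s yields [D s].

B
B or C
C or C
C and D or C
C and D and D or C
C and D and D and D or C
C and D and D and D and D or C
D and D and D and D and D or C
p and D and D and D and D or C
p and p and D and D and D or C
p and p and s and D and D or C
p and p and s and p and D or C
p and p and s and p and s or C
p and p and s and p and s or D
p and p and s and p and s or p

[B [B [C [C [C [C [C [D p]] and [D p]] and [D s]] and [D p]] and [D s]]] or [C [D p]]]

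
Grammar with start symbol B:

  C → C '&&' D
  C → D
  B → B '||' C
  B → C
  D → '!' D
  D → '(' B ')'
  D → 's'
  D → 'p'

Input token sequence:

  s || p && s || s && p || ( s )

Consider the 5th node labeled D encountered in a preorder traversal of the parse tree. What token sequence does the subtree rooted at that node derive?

p

[B [B [B [B [C [D s]]] || [C [C [D p]] && [D s]]] || [C [C [D s]] && [D p]]] || [C [D ( [B [C [D s]]] )]]]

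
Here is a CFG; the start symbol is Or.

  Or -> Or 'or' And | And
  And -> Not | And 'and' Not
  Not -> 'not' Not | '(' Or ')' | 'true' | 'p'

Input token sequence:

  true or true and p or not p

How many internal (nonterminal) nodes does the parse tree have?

[Or [Or [Or [And [Not true]]] or [And [And [Not true]] and [Not p]]] or [And [Not not [Not p]]]]

12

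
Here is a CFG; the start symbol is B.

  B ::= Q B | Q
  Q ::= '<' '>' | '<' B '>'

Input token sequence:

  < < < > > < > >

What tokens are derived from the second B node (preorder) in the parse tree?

< < > > < >

[B [Q < [B [Q < [B [Q < >]] >] [B [Q < >]]] >]]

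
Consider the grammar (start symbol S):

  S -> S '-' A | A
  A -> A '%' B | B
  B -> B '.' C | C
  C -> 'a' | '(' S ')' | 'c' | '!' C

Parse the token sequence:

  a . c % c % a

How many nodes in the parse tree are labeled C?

4

[S [A [A [A [B [B [C a]] . [C c]]] % [B [C c]]] % [B [C a]]]]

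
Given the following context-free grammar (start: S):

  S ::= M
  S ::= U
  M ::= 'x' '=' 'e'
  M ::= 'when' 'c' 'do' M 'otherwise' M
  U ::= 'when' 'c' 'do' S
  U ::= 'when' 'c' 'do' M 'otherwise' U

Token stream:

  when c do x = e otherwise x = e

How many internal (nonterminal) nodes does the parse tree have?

4

[S [M when c do [M x = e] otherwise [M x = e]]]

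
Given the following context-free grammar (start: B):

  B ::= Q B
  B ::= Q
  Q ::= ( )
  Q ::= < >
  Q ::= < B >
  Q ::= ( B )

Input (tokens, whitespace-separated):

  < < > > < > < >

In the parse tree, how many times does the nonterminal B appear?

[B [Q < [B [Q < >]] >] [B [Q < >] [B [Q < >]]]]

4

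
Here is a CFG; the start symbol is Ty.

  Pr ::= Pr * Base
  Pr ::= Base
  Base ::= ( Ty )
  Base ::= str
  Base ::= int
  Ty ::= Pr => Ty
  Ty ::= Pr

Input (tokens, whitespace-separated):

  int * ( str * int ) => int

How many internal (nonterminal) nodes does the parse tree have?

13

[Ty [Pr [Pr [Base int]] * [Base ( [Ty [Pr [Pr [Base str]] * [Base int]]] )]] => [Ty [Pr [Base int]]]]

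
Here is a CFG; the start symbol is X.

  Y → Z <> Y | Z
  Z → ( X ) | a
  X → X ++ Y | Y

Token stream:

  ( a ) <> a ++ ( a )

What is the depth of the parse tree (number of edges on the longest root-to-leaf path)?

[X [X [Y [Z ( [X [Y [Z a]]] )] <> [Y [Z a]]]] ++ [Y [Z ( [X [Y [Z a]]] )]]]

7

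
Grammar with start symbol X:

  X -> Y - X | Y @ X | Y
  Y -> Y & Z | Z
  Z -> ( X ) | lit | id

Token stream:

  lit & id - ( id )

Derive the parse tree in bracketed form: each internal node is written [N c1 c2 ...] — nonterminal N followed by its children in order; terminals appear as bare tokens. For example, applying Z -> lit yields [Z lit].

[X [Y [Y [Z lit]] & [Z id]] - [X [Y [Z ( [X [Y [Z id]]] )]]]]

X
Y - X
Y & Z - X
Z & Z - X
lit & Z - X
lit & id - X
lit & id - Y
lit & id - Z
lit & id - ( X )
lit & id - ( Y )
lit & id - ( Z )
lit & id - ( id )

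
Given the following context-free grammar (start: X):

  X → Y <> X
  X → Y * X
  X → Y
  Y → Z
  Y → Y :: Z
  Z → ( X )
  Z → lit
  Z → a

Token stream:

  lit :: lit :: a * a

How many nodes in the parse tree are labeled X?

[X [Y [Y [Y [Z lit]] :: [Z lit]] :: [Z a]] * [X [Y [Z a]]]]

2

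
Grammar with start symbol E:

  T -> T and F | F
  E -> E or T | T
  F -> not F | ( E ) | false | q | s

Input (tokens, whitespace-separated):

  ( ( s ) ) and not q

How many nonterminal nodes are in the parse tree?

[E [T [T [F ( [E [T [F ( [E [T [F s]]] )]]] )]] and [F not [F q]]]]

12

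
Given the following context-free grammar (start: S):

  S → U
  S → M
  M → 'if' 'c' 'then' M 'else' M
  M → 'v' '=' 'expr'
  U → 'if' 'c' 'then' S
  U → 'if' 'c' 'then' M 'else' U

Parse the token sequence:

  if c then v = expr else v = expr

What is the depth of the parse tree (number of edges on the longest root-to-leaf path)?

3

[S [M if c then [M v = expr] else [M v = expr]]]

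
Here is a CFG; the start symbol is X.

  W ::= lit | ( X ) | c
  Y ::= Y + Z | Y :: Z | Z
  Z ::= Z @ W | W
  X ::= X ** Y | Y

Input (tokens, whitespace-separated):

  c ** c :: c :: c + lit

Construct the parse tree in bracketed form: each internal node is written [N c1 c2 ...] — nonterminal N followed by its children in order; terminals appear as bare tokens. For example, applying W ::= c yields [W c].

X
X ** Y
Y ** Y
Z ** Y
W ** Y
c ** Y
c ** Y + Z
c ** Y :: Z + Z
c ** Y :: Z :: Z + Z
c ** Z :: Z :: Z + Z
c ** W :: Z :: Z + Z
c ** c :: Z :: Z + Z
c ** c :: W :: Z + Z
c ** c :: c :: Z + Z
c ** c :: c :: W + Z
c ** c :: c :: c + Z
c ** c :: c :: c + W
c ** c :: c :: c + lit

[X [X [Y [Z [W c]]]] ** [Y [Y [Y [Y [Z [W c]]] :: [Z [W c]]] :: [Z [W c]]] + [Z [W lit]]]]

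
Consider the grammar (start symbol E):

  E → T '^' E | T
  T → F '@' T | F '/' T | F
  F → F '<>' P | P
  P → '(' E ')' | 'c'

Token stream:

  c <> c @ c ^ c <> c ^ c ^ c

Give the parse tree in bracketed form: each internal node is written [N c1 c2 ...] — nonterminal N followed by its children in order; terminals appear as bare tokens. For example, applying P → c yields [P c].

[E [T [F [F [P c]] <> [P c]] @ [T [F [P c]]]] ^ [E [T [F [F [P c]] <> [P c]]] ^ [E [T [F [P c]]] ^ [E [T [F [P c]]]]]]]

E
T ^ E
F @ T ^ E
F <> P @ T ^ E
P <> P @ T ^ E
c <> P @ T ^ E
c <> c @ T ^ E
c <> c @ F ^ E
c <> c @ P ^ E
c <> c @ c ^ E
c <> c @ c ^ T ^ E
c <> c @ c ^ F ^ E
c <> c @ c ^ F <> P ^ E
c <> c @ c ^ P <> P ^ E
c <> c @ c ^ c <> P ^ E
c <> c @ c ^ c <> c ^ E
c <> c @ c ^ c <> c ^ T ^ E
c <> c @ c ^ c <> c ^ F ^ E
c <> c @ c ^ c <> c ^ P ^ E
c <> c @ c ^ c <> c ^ c ^ E
c <> c @ c ^ c <> c ^ c ^ T
c <> c @ c ^ c <> c ^ c ^ F
c <> c @ c ^ c <> c ^ c ^ P
c <> c @ c ^ c <> c ^ c ^ c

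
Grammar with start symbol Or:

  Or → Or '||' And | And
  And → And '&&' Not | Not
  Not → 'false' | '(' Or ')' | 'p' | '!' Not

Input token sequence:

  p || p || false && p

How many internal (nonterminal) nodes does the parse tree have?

[Or [Or [Or [And [Not p]]] || [And [Not p]]] || [And [And [Not false]] && [Not p]]]

11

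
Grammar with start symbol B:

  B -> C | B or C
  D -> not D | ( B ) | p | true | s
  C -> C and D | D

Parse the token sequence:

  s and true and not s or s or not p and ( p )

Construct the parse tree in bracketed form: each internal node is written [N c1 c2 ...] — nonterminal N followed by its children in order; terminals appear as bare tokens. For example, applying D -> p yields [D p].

[B [B [B [C [C [C [D s]] and [D true]] and [D not [D s]]]] or [C [D s]]] or [C [C [D not [D p]]] and [D ( [B [C [D p]]] )]]]

B
B or C
B or C or C
C or C or C
C and D or C or C
C and D and D or C or C
D and D and D or C or C
s and D and D or C or C
s and true and D or C or C
s and true and not D or C or C
s and true and not s or C or C
s and true and not s or D or C
s and true and not s or s or C
s and true and not s or s or C and D
s and true and not s or s or D and D
s and true and not s or s or not D and D
s and true and not s or s or not p and D
s and true and not s or s or not p and ( B )
s and true and not s or s or not p and ( C )
s and true and not s or s or not p and ( D )
s and true and not s or s or not p and ( p )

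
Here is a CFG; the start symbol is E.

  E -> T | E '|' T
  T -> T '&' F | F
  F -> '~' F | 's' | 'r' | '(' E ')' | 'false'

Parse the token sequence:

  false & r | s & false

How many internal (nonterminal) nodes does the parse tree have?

10

[E [E [T [T [F false]] & [F r]]] | [T [T [F s]] & [F false]]]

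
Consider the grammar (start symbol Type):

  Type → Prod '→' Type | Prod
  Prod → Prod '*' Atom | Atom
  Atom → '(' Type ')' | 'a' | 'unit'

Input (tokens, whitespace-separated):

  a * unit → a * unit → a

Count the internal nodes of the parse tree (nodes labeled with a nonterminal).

13

[Type [Prod [Prod [Atom a]] * [Atom unit]] → [Type [Prod [Prod [Atom a]] * [Atom unit]] → [Type [Prod [Atom a]]]]]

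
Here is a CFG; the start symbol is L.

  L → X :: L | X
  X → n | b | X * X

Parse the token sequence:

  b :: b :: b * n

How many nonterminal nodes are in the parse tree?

[L [X b] :: [L [X b] :: [L [X [X b] * [X n]]]]]

8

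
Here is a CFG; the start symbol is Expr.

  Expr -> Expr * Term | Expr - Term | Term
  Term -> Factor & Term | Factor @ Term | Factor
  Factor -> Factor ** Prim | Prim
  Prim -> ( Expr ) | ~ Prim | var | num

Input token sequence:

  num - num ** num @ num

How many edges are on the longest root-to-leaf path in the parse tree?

[Expr [Expr [Term [Factor [Prim num]]]] - [Term [Factor [Factor [Prim num]] ** [Prim num]] @ [Term [Factor [Prim num]]]]]

5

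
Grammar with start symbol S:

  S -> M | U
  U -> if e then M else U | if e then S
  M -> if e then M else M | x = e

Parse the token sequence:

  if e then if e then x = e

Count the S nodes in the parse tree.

[S [U if e then [S [U if e then [S [M x = e]]]]]]

3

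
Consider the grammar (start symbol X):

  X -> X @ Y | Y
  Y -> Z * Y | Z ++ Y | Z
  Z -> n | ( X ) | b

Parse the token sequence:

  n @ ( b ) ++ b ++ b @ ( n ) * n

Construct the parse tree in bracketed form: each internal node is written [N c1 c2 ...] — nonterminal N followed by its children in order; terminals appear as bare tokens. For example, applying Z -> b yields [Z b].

[X [X [X [Y [Z n]]] @ [Y [Z ( [X [Y [Z b]]] )] ++ [Y [Z b] ++ [Y [Z b]]]]] @ [Y [Z ( [X [Y [Z n]]] )] * [Y [Z n]]]]

X
X @ Y
X @ Y @ Y
Y @ Y @ Y
Z @ Y @ Y
n @ Y @ Y
n @ Z ++ Y @ Y
n @ ( X ) ++ Y @ Y
n @ ( Y ) ++ Y @ Y
n @ ( Z ) ++ Y @ Y
n @ ( b ) ++ Y @ Y
n @ ( b ) ++ Z ++ Y @ Y
n @ ( b ) ++ b ++ Y @ Y
n @ ( b ) ++ b ++ Z @ Y
n @ ( b ) ++ b ++ b @ Y
n @ ( b ) ++ b ++ b @ Z * Y
n @ ( b ) ++ b ++ b @ ( X ) * Y
n @ ( b ) ++ b ++ b @ ( Y ) * Y
n @ ( b ) ++ b ++ b @ ( Z ) * Y
n @ ( b ) ++ b ++ b @ ( n ) * Y
n @ ( b ) ++ b ++ b @ ( n ) * Z
n @ ( b ) ++ b ++ b @ ( n ) * n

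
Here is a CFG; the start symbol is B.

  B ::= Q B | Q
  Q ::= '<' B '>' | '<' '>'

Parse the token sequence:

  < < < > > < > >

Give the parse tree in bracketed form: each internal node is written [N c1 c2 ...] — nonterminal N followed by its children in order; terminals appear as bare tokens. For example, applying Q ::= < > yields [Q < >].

B
Q
< B >
< Q B >
< < B > B >
< < Q > B >
< < < > > B >
< < < > > Q >
< < < > > < > >

[B [Q < [B [Q < [B [Q < >]] >] [B [Q < >]]] >]]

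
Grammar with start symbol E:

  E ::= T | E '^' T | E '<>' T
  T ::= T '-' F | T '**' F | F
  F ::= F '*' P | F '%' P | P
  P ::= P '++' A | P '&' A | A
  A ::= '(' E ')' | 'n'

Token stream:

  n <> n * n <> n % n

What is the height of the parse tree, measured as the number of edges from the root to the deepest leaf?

7

[E [E [E [T [F [P [A n]]]]] <> [T [F [F [P [A n]]] * [P [A n]]]]] <> [T [F [F [P [A n]]] % [P [A n]]]]]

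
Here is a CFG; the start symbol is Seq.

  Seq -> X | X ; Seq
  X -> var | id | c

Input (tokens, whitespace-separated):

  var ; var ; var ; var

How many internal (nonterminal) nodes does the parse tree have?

8

[Seq [X var] ; [Seq [X var] ; [Seq [X var] ; [Seq [X var]]]]]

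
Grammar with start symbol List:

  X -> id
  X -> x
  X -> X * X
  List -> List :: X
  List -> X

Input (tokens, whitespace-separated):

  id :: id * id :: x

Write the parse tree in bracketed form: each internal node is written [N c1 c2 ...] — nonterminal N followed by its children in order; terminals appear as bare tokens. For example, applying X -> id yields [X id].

List
List :: X
List :: X :: X
X :: X :: X
id :: X :: X
id :: X * X :: X
id :: id * X :: X
id :: id * id :: X
id :: id * id :: x

[List [List [List [X id]] :: [X [X id] * [X id]]] :: [X x]]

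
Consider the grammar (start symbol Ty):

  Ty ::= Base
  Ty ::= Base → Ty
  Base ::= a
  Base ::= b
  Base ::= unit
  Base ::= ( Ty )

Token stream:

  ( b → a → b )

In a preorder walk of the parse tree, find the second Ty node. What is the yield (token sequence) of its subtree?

b → a → b

[Ty [Base ( [Ty [Base b] → [Ty [Base a] → [Ty [Base b]]]] )]]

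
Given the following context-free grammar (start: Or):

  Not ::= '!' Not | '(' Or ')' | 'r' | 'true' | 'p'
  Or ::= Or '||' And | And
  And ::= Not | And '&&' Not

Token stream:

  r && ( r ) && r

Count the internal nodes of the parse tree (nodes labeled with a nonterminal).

10

[Or [And [And [And [Not r]] && [Not ( [Or [And [Not r]]] )]] && [Not r]]]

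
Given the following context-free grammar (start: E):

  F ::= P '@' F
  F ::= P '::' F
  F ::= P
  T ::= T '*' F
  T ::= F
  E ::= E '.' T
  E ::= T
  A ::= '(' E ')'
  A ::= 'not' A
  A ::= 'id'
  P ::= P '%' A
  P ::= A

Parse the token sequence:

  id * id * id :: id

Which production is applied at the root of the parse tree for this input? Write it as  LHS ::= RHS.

E ::= T

[E [T [T [T [F [P [A id]]]] * [F [P [A id]]]] * [F [P [A id]] :: [F [P [A id]]]]]]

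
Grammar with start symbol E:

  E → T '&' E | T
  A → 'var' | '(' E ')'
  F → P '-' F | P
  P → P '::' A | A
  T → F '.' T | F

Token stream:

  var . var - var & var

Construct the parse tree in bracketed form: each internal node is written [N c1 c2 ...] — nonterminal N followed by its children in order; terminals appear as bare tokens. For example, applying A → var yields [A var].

E
T & E
F . T & E
P . T & E
A . T & E
var . T & E
var . F & E
var . P - F & E
var . A - F & E
var . var - F & E
var . var - P & E
var . var - A & E
var . var - var & E
var . var - var & T
var . var - var & F
var . var - var & P
var . var - var & A
var . var - var & var

[E [T [F [P [A var]]] . [T [F [P [A var]] - [F [P [A var]]]]]] & [E [T [F [P [A var]]]]]]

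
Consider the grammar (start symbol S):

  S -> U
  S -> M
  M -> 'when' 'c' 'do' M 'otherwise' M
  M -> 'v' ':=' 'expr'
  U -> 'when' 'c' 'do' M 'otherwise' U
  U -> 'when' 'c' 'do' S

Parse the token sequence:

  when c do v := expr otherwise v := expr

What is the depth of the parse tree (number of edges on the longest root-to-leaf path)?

3

[S [M when c do [M v := expr] otherwise [M v := expr]]]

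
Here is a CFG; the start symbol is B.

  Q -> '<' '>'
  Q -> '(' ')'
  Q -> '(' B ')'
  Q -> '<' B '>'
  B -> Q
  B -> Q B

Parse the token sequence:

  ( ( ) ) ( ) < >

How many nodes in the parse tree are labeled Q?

[B [Q ( [B [Q ( )]] )] [B [Q ( )] [B [Q < >]]]]

4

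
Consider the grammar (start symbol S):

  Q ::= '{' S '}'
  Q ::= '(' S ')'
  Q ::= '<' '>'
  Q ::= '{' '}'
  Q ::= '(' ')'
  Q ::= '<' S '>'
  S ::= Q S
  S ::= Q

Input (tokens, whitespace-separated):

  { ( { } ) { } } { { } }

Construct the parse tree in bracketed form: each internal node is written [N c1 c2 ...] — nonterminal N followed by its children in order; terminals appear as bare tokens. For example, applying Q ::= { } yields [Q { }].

S
Q S
{ S } S
{ Q S } S
{ ( S ) S } S
{ ( Q ) S } S
{ ( { } ) S } S
{ ( { } ) Q } S
{ ( { } ) { } } S
{ ( { } ) { } } Q
{ ( { } ) { } } { S }
{ ( { } ) { } } { Q }
{ ( { } ) { } } { { } }

[S [Q { [S [Q ( [S [Q { }]] )] [S [Q { }]]] }] [S [Q { [S [Q { }]] }]]]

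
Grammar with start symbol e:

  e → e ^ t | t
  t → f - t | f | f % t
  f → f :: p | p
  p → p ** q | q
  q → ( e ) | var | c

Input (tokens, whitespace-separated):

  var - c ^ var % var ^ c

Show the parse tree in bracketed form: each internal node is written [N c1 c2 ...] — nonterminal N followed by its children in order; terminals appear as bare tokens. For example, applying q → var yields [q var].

[e [e [e [t [f [p [q var]]] - [t [f [p [q c]]]]]] ^ [t [f [p [q var]]] % [t [f [p [q var]]]]]] ^ [t [f [p [q c]]]]]

e
e ^ t
e ^ t ^ t
t ^ t ^ t
f - t ^ t ^ t
p - t ^ t ^ t
q - t ^ t ^ t
var - t ^ t ^ t
var - f ^ t ^ t
var - p ^ t ^ t
var - q ^ t ^ t
var - c ^ t ^ t
var - c ^ f % t ^ t
var - c ^ p % t ^ t
var - c ^ q % t ^ t
var - c ^ var % t ^ t
var - c ^ var % f ^ t
var - c ^ var % p ^ t
var - c ^ var % q ^ t
var - c ^ var % var ^ t
var - c ^ var % var ^ f
var - c ^ var % var ^ p
var - c ^ var % var ^ q
var - c ^ var % var ^ c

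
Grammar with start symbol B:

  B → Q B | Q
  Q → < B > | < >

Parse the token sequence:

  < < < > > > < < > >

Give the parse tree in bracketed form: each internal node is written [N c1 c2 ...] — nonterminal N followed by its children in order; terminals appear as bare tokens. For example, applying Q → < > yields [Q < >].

B
Q B
< B > B
< Q > B
< < B > > B
< < Q > > B
< < < > > > B
< < < > > > Q
< < < > > > < B >
< < < > > > < Q >
< < < > > > < < > >

[B [Q < [B [Q < [B [Q < >]] >]] >] [B [Q < [B [Q < >]] >]]]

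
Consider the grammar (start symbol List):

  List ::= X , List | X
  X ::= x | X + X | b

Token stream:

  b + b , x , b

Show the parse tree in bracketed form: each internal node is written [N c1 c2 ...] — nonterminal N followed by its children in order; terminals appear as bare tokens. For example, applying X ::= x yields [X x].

[List [X [X b] + [X b]] , [List [X x] , [List [X b]]]]

List
X , List
X + X , List
b + X , List
b + b , List
b + b , X , List
b + b , x , List
b + b , x , X
b + b , x , b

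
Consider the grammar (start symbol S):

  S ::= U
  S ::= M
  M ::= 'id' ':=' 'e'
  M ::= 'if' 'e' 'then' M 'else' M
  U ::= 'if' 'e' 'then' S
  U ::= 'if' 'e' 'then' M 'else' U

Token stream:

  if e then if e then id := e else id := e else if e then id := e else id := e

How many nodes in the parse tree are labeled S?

1

[S [M if e then [M if e then [M id := e] else [M id := e]] else [M if e then [M id := e] else [M id := e]]]]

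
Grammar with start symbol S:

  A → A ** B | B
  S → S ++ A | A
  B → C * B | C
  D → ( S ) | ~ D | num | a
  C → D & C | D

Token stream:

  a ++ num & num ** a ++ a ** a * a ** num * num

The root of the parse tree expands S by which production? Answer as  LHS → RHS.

[S [S [S [A [B [C [D a]]]]] ++ [A [A [B [C [D num] & [C [D num]]]]] ** [B [C [D a]]]]] ++ [A [A [A [B [C [D a]]]] ** [B [C [D a]] * [B [C [D a]]]]] ** [B [C [D num]] * [B [C [D num]]]]]]

S → S ++ A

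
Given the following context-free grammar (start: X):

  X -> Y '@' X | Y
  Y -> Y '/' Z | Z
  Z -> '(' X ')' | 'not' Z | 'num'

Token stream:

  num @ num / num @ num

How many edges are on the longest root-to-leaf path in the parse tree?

[X [Y [Z num]] @ [X [Y [Y [Z num]] / [Z num]] @ [X [Y [Z num]]]]]

5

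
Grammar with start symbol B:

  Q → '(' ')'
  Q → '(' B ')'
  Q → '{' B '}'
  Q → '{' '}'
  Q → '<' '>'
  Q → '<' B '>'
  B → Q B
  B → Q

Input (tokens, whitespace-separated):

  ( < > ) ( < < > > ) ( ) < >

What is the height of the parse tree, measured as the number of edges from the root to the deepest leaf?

7

[B [Q ( [B [Q < >]] )] [B [Q ( [B [Q < [B [Q < >]] >]] )] [B [Q ( )] [B [Q < >]]]]]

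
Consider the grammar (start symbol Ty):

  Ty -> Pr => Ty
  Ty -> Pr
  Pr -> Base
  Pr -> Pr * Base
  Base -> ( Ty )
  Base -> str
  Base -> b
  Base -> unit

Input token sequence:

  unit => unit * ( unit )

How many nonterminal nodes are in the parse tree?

11

[Ty [Pr [Base unit]] => [Ty [Pr [Pr [Base unit]] * [Base ( [Ty [Pr [Base unit]]] )]]]]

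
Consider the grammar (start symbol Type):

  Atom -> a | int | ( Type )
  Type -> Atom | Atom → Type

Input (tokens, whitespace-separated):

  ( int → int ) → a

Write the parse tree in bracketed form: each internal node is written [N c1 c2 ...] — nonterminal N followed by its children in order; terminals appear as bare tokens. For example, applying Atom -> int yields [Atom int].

[Type [Atom ( [Type [Atom int] → [Type [Atom int]]] )] → [Type [Atom a]]]

Type
Atom → Type
( Type ) → Type
( Atom → Type ) → Type
( int → Type ) → Type
( int → Atom ) → Type
( int → int ) → Type
( int → int ) → Atom
( int → int ) → a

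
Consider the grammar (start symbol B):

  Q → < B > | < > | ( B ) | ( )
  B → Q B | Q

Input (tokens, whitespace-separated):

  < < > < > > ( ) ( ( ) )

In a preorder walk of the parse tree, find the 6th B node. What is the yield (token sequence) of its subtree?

[B [Q < [B [Q < >] [B [Q < >]]] >] [B [Q ( )] [B [Q ( [B [Q ( )]] )]]]]

( )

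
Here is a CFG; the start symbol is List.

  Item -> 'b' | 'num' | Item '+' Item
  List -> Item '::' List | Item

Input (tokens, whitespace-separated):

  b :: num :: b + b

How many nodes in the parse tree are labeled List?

[List [Item b] :: [List [Item num] :: [List [Item [Item b] + [Item b]]]]]

3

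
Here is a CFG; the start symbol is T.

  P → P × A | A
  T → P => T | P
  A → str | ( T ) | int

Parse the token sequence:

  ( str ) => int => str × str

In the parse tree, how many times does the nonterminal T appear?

4

[T [P [A ( [T [P [A str]]] )]] => [T [P [A int]] => [T [P [P [A str]] × [A str]]]]]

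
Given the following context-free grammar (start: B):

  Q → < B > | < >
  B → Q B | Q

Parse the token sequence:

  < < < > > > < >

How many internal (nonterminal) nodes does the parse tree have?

8

[B [Q < [B [Q < [B [Q < >]] >]] >] [B [Q < >]]]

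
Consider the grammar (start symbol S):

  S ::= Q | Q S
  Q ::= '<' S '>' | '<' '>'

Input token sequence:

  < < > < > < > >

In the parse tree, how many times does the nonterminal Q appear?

4

[S [Q < [S [Q < >] [S [Q < >] [S [Q < >]]]] >]]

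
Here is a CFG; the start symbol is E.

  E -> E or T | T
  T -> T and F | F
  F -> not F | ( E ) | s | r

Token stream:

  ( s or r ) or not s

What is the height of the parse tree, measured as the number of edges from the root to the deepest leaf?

[E [E [T [F ( [E [E [T [F s]]] or [T [F r]]] )]]] or [T [F not [F s]]]]

8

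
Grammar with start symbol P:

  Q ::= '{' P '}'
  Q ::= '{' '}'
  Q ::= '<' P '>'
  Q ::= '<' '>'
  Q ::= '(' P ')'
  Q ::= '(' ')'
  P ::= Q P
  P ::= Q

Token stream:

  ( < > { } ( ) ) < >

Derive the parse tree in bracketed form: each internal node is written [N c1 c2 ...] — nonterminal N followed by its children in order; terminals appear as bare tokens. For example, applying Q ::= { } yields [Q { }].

[P [Q ( [P [Q < >] [P [Q { }] [P [Q ( )]]]] )] [P [Q < >]]]

P
Q P
( P ) P
( Q P ) P
( < > P ) P
( < > Q P ) P
( < > { } P ) P
( < > { } Q ) P
( < > { } ( ) ) P
( < > { } ( ) ) Q
( < > { } ( ) ) < >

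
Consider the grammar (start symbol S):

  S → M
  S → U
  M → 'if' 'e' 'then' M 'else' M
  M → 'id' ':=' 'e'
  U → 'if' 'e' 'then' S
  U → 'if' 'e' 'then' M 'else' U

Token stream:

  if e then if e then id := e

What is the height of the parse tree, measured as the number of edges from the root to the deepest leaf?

6

[S [U if e then [S [U if e then [S [M id := e]]]]]]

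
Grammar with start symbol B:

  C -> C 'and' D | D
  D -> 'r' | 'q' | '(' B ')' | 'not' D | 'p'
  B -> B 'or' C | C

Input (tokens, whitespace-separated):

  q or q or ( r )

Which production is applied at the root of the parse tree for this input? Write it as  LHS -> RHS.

[B [B [B [C [D q]]] or [C [D q]]] or [C [D ( [B [C [D r]]] )]]]

B -> B 'or' C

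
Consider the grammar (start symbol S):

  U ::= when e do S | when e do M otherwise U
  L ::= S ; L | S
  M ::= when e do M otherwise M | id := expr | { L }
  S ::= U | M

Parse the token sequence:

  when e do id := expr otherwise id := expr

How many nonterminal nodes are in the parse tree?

4

[S [M when e do [M id := expr] otherwise [M id := expr]]]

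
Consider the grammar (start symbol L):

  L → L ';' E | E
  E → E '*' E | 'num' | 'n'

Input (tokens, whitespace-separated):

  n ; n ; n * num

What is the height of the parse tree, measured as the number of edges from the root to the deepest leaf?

4

[L [L [L [E n]] ; [E n]] ; [E [E n] * [E num]]]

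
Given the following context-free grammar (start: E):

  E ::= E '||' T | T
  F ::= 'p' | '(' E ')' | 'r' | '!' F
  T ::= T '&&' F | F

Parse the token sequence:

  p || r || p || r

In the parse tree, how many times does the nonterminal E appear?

4

[E [E [E [E [T [F p]]] || [T [F r]]] || [T [F p]]] || [T [F r]]]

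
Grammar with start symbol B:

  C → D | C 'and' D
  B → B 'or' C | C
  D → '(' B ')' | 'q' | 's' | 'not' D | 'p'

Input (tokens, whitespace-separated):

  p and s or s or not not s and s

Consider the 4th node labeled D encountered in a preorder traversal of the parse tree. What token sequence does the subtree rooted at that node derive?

[B [B [B [C [C [D p]] and [D s]]] or [C [D s]]] or [C [C [D not [D not [D s]]]] and [D s]]]

not not s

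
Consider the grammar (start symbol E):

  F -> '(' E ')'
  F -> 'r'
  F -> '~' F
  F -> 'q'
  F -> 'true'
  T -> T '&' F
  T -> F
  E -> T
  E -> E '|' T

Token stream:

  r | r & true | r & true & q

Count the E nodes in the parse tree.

[E [E [E [T [F r]]] | [T [T [F r]] & [F true]]] | [T [T [T [F r]] & [F true]] & [F q]]]

3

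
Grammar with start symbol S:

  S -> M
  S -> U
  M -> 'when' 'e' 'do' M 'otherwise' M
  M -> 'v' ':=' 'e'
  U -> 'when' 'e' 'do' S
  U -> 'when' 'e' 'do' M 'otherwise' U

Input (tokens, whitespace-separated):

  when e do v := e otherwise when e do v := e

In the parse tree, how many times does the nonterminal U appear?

2

[S [U when e do [M v := e] otherwise [U when e do [S [M v := e]]]]]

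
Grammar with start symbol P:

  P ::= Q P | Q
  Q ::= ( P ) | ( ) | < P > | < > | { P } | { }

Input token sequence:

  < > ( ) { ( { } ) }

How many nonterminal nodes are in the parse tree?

10

[P [Q < >] [P [Q ( )] [P [Q { [P [Q ( [P [Q { }]] )]] }]]]]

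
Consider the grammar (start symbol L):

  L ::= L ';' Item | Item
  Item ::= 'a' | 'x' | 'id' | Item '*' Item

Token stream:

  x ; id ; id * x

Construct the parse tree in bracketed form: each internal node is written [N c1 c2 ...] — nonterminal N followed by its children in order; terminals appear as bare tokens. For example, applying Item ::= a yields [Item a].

L
L ; Item
L ; Item ; Item
Item ; Item ; Item
x ; Item ; Item
x ; id ; Item
x ; id ; Item * Item
x ; id ; id * Item
x ; id ; id * x

[L [L [L [Item x]] ; [Item id]] ; [Item [Item id] * [Item x]]]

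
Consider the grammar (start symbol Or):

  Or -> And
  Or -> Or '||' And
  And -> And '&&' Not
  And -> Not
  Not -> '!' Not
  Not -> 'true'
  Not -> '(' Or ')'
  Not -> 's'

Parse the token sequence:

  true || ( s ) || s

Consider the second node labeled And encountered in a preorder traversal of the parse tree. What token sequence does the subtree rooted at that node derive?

[Or [Or [Or [And [Not true]]] || [And [Not ( [Or [And [Not s]]] )]]] || [And [Not s]]]

( s )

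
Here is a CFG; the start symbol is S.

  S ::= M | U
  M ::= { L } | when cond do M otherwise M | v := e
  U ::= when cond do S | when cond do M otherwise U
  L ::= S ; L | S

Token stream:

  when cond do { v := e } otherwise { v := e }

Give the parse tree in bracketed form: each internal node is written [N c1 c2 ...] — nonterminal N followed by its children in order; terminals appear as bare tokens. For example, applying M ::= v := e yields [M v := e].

[S [M when cond do [M { [L [S [M v := e]]] }] otherwise [M { [L [S [M v := e]]] }]]]

S
M
when cond do M otherwise M
when cond do { L } otherwise M
when cond do { S } otherwise M
when cond do { M } otherwise M
when cond do { v := e } otherwise M
when cond do { v := e } otherwise { L }
when cond do { v := e } otherwise { S }
when cond do { v := e } otherwise { M }
when cond do { v := e } otherwise { v := e }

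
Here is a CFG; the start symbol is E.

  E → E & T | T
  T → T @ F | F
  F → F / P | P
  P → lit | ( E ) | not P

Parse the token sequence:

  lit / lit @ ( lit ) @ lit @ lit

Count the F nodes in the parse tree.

[E [T [T [T [T [F [F [P lit]] / [P lit]]] @ [F [P ( [E [T [F [P lit]]]] )]]] @ [F [P lit]]] @ [F [P lit]]]]

6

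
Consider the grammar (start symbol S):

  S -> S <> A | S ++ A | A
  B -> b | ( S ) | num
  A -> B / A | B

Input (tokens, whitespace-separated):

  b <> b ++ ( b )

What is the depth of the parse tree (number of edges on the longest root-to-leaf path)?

6

[S [S [S [A [B b]]] <> [A [B b]]] ++ [A [B ( [S [A [B b]]] )]]]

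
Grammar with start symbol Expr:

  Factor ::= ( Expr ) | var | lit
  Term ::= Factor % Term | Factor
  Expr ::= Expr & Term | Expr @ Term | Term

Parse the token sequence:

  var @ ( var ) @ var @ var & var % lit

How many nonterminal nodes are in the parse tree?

20

[Expr [Expr [Expr [Expr [Expr [Term [Factor var]]] @ [Term [Factor ( [Expr [Term [Factor var]]] )]]] @ [Term [Factor var]]] @ [Term [Factor var]]] & [Term [Factor var] % [Term [Factor lit]]]]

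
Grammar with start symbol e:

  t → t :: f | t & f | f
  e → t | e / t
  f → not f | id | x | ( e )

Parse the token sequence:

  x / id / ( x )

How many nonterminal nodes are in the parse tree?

[e [e [e [t [f x]]] / [t [f id]]] / [t [f ( [e [t [f x]]] )]]]

12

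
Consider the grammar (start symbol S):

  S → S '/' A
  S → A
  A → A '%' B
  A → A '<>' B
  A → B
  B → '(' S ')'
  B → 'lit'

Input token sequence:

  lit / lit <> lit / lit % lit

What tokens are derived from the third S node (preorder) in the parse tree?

lit

[S [S [S [A [B lit]]] / [A [A [B lit]] <> [B lit]]] / [A [A [B lit]] % [B lit]]]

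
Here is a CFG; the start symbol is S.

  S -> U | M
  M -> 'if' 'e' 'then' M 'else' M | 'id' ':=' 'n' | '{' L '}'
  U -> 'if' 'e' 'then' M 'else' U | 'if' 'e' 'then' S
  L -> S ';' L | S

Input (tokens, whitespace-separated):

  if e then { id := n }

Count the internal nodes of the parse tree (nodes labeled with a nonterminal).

7

[S [U if e then [S [M { [L [S [M id := n]]] }]]]]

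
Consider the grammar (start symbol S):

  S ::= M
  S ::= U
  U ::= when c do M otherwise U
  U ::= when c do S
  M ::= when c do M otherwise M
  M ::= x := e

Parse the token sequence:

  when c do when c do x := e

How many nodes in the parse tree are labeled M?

1

[S [U when c do [S [U when c do [S [M x := e]]]]]]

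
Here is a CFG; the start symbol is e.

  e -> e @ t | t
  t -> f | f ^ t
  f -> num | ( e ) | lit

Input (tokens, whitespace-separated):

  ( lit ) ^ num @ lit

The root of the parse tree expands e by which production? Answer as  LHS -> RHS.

e -> e @ t

[e [e [t [f ( [e [t [f lit]]] )] ^ [t [f num]]]] @ [t [f lit]]]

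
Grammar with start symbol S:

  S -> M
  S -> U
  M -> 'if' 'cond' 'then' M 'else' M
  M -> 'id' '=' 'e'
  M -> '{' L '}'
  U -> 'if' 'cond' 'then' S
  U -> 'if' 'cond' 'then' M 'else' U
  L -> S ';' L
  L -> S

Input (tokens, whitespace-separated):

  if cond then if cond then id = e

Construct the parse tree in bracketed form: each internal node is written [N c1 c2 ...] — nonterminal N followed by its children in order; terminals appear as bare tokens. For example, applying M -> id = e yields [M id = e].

[S [U if cond then [S [U if cond then [S [M id = e]]]]]]

S
U
if cond then S
if cond then U
if cond then if cond then S
if cond then if cond then M
if cond then if cond then id = e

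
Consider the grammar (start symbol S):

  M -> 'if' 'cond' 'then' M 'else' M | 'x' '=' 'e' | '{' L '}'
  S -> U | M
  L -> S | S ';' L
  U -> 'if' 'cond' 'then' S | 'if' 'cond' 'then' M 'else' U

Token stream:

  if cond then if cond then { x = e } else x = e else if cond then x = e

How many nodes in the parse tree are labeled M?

[S [U if cond then [M if cond then [M { [L [S [M x = e]]] }] else [M x = e]] else [U if cond then [S [M x = e]]]]]

5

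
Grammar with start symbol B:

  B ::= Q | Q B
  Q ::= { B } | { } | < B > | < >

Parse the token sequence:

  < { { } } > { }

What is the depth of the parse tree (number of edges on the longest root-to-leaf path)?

6

[B [Q < [B [Q { [B [Q { }]] }]] >] [B [Q { }]]]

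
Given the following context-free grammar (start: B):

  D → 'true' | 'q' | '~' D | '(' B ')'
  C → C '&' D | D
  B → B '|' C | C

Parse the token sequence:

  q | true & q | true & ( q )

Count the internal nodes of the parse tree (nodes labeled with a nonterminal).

16

[B [B [B [C [D q]]] | [C [C [D true]] & [D q]]] | [C [C [D true]] & [D ( [B [C [D q]]] )]]]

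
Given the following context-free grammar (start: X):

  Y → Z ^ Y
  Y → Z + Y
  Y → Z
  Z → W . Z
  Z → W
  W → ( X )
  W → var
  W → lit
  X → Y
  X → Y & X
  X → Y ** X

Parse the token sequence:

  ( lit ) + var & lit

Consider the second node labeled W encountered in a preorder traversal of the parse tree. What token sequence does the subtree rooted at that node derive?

lit

[X [Y [Z [W ( [X [Y [Z [W lit]]]] )]] + [Y [Z [W var]]]] & [X [Y [Z [W lit]]]]]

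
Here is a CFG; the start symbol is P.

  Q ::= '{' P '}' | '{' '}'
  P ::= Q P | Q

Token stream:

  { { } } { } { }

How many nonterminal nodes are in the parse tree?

8

[P [Q { [P [Q { }]] }] [P [Q { }] [P [Q { }]]]]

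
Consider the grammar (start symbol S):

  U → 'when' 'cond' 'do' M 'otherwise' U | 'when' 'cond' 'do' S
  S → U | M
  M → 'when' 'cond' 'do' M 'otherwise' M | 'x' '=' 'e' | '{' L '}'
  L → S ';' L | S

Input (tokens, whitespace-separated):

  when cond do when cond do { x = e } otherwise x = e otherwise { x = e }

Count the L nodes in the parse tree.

2

[S [M when cond do [M when cond do [M { [L [S [M x = e]]] }] otherwise [M x = e]] otherwise [M { [L [S [M x = e]]] }]]]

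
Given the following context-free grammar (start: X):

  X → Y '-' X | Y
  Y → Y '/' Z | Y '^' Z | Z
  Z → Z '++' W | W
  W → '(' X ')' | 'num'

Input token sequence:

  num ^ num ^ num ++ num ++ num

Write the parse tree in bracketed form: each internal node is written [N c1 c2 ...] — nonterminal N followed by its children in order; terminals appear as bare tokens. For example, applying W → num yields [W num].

X
Y
Y ^ Z
Y ^ Z ^ Z
Z ^ Z ^ Z
W ^ Z ^ Z
num ^ Z ^ Z
num ^ W ^ Z
num ^ num ^ Z
num ^ num ^ Z ++ W
num ^ num ^ Z ++ W ++ W
num ^ num ^ W ++ W ++ W
num ^ num ^ num ++ W ++ W
num ^ num ^ num ++ num ++ W
num ^ num ^ num ++ num ++ num

[X [Y [Y [Y [Z [W num]]] ^ [Z [W num]]] ^ [Z [Z [Z [W num]] ++ [W num]] ++ [W num]]]]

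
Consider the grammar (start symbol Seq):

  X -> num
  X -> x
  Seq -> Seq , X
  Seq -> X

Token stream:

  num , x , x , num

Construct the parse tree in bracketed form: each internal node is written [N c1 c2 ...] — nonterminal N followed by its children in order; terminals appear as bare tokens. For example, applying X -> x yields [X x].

Seq
Seq , X
Seq , X , X
Seq , X , X , X
X , X , X , X
num , X , X , X
num , x , X , X
num , x , x , X
num , x , x , num

[Seq [Seq [Seq [Seq [X num]] , [X x]] , [X x]] , [X num]]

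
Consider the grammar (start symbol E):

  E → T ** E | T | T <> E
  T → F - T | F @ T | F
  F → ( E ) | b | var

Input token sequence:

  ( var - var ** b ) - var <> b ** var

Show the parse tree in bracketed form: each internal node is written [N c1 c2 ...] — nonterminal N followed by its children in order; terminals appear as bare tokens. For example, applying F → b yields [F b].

E
T <> E
F - T <> E
( E ) - T <> E
( T ** E ) - T <> E
( F - T ** E ) - T <> E
( var - T ** E ) - T <> E
( var - F ** E ) - T <> E
( var - var ** E ) - T <> E
( var - var ** T ) - T <> E
( var - var ** F ) - T <> E
( var - var ** b ) - T <> E
( var - var ** b ) - F <> E
( var - var ** b ) - var <> E
( var - var ** b ) - var <> T ** E
( var - var ** b ) - var <> F ** E
( var - var ** b ) - var <> b ** E
( var - var ** b ) - var <> b ** T
( var - var ** b ) - var <> b ** F
( var - var ** b ) - var <> b ** var

[E [T [F ( [E [T [F var] - [T [F var]]] ** [E [T [F b]]]] )] - [T [F var]]] <> [E [T [F b]] ** [E [T [F var]]]]]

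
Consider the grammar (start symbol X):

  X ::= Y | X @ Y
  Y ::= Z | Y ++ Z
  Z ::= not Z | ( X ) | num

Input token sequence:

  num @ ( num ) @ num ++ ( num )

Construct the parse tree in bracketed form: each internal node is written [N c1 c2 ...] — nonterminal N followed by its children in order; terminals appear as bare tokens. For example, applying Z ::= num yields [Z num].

X
X @ Y
X @ Y @ Y
Y @ Y @ Y
Z @ Y @ Y
num @ Y @ Y
num @ Z @ Y
num @ ( X ) @ Y
num @ ( Y ) @ Y
num @ ( Z ) @ Y
num @ ( num ) @ Y
num @ ( num ) @ Y ++ Z
num @ ( num ) @ Z ++ Z
num @ ( num ) @ num ++ Z
num @ ( num ) @ num ++ ( X )
num @ ( num ) @ num ++ ( Y )
num @ ( num ) @ num ++ ( Z )
num @ ( num ) @ num ++ ( num )

[X [X [X [Y [Z num]]] @ [Y [Z ( [X [Y [Z num]]] )]]] @ [Y [Y [Z num]] ++ [Z ( [X [Y [Z num]]] )]]]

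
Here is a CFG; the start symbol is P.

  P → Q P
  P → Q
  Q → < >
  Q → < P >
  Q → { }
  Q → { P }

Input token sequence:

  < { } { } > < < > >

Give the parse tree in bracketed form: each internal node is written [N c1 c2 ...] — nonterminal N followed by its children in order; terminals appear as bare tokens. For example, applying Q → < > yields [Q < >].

[P [Q < [P [Q { }] [P [Q { }]]] >] [P [Q < [P [Q < >]] >]]]

P
Q P
< P > P
< Q P > P
< { } P > P
< { } Q > P
< { } { } > P
< { } { } > Q
< { } { } > < P >
< { } { } > < Q >
< { } { } > < < > >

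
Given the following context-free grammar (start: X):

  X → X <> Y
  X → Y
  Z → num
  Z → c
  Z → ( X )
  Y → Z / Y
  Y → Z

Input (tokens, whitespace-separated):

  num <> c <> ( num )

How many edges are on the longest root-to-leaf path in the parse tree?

6

[X [X [X [Y [Z num]]] <> [Y [Z c]]] <> [Y [Z ( [X [Y [Z num]]] )]]]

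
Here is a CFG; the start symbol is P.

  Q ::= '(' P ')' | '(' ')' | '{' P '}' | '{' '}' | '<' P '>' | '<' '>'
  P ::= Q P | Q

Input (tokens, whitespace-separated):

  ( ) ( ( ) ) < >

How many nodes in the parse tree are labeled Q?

4

[P [Q ( )] [P [Q ( [P [Q ( )]] )] [P [Q < >]]]]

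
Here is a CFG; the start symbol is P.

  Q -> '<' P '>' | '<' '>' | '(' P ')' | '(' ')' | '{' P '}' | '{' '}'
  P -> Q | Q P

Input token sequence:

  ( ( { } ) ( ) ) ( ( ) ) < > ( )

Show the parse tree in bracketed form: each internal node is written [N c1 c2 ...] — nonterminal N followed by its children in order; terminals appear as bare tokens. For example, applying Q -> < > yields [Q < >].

[P [Q ( [P [Q ( [P [Q { }]] )] [P [Q ( )]]] )] [P [Q ( [P [Q ( )]] )] [P [Q < >] [P [Q ( )]]]]]

P
Q P
( P ) P
( Q P ) P
( ( P ) P ) P
( ( Q ) P ) P
( ( { } ) P ) P
( ( { } ) Q ) P
( ( { } ) ( ) ) P
( ( { } ) ( ) ) Q P
( ( { } ) ( ) ) ( P ) P
( ( { } ) ( ) ) ( Q ) P
( ( { } ) ( ) ) ( ( ) ) P
( ( { } ) ( ) ) ( ( ) ) Q P
( ( { } ) ( ) ) ( ( ) ) < > P
( ( { } ) ( ) ) ( ( ) ) < > Q
( ( { } ) ( ) ) ( ( ) ) < > ( )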